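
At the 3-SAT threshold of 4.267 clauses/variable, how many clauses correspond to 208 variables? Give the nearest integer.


The 3-SAT phase transition occurs at approximately 4.267 clauses per variable.
m = 4.267 * 208 = 887.536.
Rounded to nearest integer: 888.

888


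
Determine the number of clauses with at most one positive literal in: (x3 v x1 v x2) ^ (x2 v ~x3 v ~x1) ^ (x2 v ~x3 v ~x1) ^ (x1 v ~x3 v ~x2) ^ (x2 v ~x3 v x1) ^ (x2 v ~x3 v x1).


A Horn clause has at most one positive literal.
Clause 1: 3 positive lit(s) -> not Horn
Clause 2: 1 positive lit(s) -> Horn
Clause 3: 1 positive lit(s) -> Horn
Clause 4: 1 positive lit(s) -> Horn
Clause 5: 2 positive lit(s) -> not Horn
Clause 6: 2 positive lit(s) -> not Horn
Total Horn clauses = 3.

3


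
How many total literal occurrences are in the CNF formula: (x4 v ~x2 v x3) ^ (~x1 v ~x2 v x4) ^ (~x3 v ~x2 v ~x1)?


Clause lengths: 3, 3, 3.
Sum = 3 + 3 + 3 = 9.

9


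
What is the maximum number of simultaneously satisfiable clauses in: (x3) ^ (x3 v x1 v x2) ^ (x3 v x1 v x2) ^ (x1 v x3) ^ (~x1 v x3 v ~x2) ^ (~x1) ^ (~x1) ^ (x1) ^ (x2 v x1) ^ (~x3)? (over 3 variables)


Enumerate all 8 truth assignments.
For each, count how many of the 10 clauses are satisfied.
The formula is not fully satisfiable, so the maximum is below 10.
Maximum simultaneously satisfiable clauses = 8.

8


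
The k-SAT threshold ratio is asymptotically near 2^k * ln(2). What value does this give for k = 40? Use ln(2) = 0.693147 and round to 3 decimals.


Using the asymptotic formula: threshold ~ 2^k * ln(2).
2^40 = 1099511627776.
1099511627776 * 0.693147 = 762123186258.051.

762123186258.051


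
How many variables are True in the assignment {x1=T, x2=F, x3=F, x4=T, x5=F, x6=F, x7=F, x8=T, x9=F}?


The weight is the number of variables assigned True.
True variables: x1, x4, x8.
Weight = 3.

3


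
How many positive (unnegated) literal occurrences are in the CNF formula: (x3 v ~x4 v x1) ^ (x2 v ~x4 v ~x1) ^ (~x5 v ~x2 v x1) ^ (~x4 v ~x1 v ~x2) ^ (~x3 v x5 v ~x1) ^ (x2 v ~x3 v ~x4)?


Scan each clause for unnegated literals.
Clause 1: 2 positive; Clause 2: 1 positive; Clause 3: 1 positive; Clause 4: 0 positive; Clause 5: 1 positive; Clause 6: 1 positive.
Total positive literal occurrences = 6.

6


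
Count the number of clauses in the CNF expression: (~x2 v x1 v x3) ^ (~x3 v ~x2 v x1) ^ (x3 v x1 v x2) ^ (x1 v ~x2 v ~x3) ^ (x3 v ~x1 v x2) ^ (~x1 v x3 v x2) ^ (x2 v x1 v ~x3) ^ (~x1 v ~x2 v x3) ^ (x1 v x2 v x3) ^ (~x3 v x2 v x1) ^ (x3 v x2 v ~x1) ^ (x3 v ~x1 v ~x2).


Each group enclosed in parentheses joined by ^ is one clause.
Counting the conjuncts: 12 clauses.

12


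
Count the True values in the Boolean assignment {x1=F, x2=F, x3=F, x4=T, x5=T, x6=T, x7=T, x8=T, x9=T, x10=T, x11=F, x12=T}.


The weight is the number of variables assigned True.
True variables: x4, x5, x6, x7, x8, x9, x10, x12.
Weight = 8.

8


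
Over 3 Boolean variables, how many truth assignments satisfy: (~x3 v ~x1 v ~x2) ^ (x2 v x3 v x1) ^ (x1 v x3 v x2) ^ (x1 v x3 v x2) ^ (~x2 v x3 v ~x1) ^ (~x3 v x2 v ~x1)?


Enumerate all 8 truth assignments over 3 variables.
Test each against every clause.
Satisfying assignments found: 4.

4


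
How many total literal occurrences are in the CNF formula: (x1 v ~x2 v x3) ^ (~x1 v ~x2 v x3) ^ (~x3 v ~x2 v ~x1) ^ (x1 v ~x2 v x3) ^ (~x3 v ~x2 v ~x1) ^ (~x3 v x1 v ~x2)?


Clause lengths: 3, 3, 3, 3, 3, 3.
Sum = 3 + 3 + 3 + 3 + 3 + 3 = 18.

18


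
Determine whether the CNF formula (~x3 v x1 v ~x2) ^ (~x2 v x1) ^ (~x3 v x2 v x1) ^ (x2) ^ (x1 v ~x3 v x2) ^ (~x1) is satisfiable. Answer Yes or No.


Check all 8 possible truth assignments.
Number of satisfying assignments found: 0.
The formula is unsatisfiable.

No


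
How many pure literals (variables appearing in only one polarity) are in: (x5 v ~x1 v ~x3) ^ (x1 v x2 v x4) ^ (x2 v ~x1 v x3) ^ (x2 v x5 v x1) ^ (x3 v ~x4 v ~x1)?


A pure literal appears in only one polarity across all clauses.
Pure literals: x2 (positive only), x5 (positive only).
Count = 2.

2


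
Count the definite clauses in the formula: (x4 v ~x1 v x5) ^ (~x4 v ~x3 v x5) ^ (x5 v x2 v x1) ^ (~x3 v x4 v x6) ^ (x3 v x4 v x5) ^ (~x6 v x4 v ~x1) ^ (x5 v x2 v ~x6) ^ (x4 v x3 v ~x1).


A definite clause has exactly one positive literal.
Clause 1: 2 positive -> not definite
Clause 2: 1 positive -> definite
Clause 3: 3 positive -> not definite
Clause 4: 2 positive -> not definite
Clause 5: 3 positive -> not definite
Clause 6: 1 positive -> definite
Clause 7: 2 positive -> not definite
Clause 8: 2 positive -> not definite
Definite clause count = 2.

2


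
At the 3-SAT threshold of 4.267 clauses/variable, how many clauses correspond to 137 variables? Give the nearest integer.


The 3-SAT phase transition occurs at approximately 4.267 clauses per variable.
m = 4.267 * 137 = 584.579.
Rounded to nearest integer: 585.

585


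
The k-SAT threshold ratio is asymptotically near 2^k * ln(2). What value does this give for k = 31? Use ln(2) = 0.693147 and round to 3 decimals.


Using the asymptotic formula: threshold ~ 2^k * ln(2).
2^31 = 2147483648.
2147483648 * 0.693147 = 1488521848.16.

1488521848.16


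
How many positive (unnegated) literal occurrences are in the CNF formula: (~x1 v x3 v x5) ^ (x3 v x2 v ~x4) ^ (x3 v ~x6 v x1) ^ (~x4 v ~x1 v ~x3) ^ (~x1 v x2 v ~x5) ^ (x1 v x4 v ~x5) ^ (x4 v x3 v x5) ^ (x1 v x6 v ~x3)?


Scan each clause for unnegated literals.
Clause 1: 2 positive; Clause 2: 2 positive; Clause 3: 2 positive; Clause 4: 0 positive; Clause 5: 1 positive; Clause 6: 2 positive; Clause 7: 3 positive; Clause 8: 2 positive.
Total positive literal occurrences = 14.

14


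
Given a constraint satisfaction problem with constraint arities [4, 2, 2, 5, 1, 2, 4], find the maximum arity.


The arities are: 4, 2, 2, 5, 1, 2, 4.
Scan for the maximum value.
Maximum arity = 5.

5


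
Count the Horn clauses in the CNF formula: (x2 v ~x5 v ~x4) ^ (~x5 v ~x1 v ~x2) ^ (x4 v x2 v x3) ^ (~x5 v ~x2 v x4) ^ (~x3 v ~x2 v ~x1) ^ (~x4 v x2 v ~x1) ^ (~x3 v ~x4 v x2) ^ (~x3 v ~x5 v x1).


A Horn clause has at most one positive literal.
Clause 1: 1 positive lit(s) -> Horn
Clause 2: 0 positive lit(s) -> Horn
Clause 3: 3 positive lit(s) -> not Horn
Clause 4: 1 positive lit(s) -> Horn
Clause 5: 0 positive lit(s) -> Horn
Clause 6: 1 positive lit(s) -> Horn
Clause 7: 1 positive lit(s) -> Horn
Clause 8: 1 positive lit(s) -> Horn
Total Horn clauses = 7.

7


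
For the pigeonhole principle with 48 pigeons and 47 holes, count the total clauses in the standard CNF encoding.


The PHP encoding has two parts:
1) At-least-one-hole clauses: 48 (one per pigeon, each with 47 literals).
2) At-most-one-pigeon-per-hole clauses: 47 holes * C(48,2) = 47 * 1128 = 53016.
Total clauses = 48 + 53016 = 53064.

53064


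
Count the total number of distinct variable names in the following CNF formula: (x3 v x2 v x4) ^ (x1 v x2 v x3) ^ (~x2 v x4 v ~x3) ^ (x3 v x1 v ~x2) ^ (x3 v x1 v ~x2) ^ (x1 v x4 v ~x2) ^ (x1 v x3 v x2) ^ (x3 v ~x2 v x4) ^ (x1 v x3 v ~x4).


Identify each distinct variable in the formula.
Variables found: x1, x2, x3, x4.
Total distinct variables = 4.

4


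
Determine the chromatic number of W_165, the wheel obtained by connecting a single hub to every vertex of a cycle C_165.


W_165 consists of the cycle C_165 together with a hub vertex adjacent to every cycle vertex.
The cycle C_165 needs 3 colors (odd cycle -> 3).
The hub is adjacent to every cycle vertex, so it must receive a new color distinct from all of them.
Chromatic number = 3 + 1 = 4.

4


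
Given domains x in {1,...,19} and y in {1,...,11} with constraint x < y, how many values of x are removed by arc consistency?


For the constraint x < y, x needs a supporting value in y's domain.
x can be at most 10 (one less than y's maximum).
Valid x values from domain: 10 out of 19.
Pruned = 19 - 10 = 9.

9


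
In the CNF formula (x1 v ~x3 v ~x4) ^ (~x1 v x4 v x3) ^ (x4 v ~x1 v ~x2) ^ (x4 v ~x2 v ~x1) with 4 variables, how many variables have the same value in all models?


Find all satisfying assignments: 11 model(s).
Check which variables have the same value in every model.
No variable is fixed across all models.
Backbone size = 0.

0


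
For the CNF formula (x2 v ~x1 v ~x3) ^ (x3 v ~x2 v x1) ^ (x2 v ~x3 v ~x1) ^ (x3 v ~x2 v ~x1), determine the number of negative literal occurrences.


Scan each clause for negated literals.
Clause 1: 2 negative; Clause 2: 1 negative; Clause 3: 2 negative; Clause 4: 2 negative.
Total negative literal occurrences = 7.

7


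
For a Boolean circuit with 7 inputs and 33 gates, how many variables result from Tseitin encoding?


The Tseitin transformation introduces one auxiliary variable per gate.
Total variables = inputs + gates = 7 + 33 = 40.

40


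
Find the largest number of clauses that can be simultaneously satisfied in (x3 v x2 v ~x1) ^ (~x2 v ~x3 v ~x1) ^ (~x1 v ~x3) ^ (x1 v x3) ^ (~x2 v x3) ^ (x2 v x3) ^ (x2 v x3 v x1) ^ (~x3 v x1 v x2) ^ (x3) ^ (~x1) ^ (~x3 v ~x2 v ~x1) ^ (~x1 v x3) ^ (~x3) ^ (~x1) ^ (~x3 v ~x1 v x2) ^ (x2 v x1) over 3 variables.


Enumerate all 8 truth assignments.
For each, count how many of the 16 clauses are satisfied.
The formula is not fully satisfiable, so the maximum is below 16.
Maximum simultaneously satisfiable clauses = 15.

15


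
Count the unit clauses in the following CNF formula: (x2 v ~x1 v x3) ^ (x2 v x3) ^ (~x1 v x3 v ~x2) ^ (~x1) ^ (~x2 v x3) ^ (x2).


A unit clause contains exactly one literal.
Unit clauses found: (~x1), (x2).
Count = 2.

2


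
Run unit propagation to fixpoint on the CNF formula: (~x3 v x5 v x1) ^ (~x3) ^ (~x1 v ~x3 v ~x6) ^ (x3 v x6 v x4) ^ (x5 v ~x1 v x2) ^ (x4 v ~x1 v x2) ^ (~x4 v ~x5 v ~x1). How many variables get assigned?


Unit propagation repeatedly assigns the literal in any unit clause, then simplifies.
Assignments in order: x3 = F.
No further unit clauses remain.
Total variables assigned = 1.

1


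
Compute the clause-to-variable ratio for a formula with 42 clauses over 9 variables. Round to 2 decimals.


Clause-to-variable ratio = clauses / variables.
42 / 9 = 4.67.

4.67


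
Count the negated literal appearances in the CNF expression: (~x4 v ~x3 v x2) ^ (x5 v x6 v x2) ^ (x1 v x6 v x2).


Scan each clause for negated literals.
Clause 1: 2 negative; Clause 2: 0 negative; Clause 3: 0 negative.
Total negative literal occurrences = 2.

2


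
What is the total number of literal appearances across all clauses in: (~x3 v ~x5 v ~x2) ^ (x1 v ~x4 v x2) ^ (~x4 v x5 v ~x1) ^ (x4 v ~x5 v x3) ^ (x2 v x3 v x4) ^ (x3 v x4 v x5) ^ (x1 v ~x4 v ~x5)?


Clause lengths: 3, 3, 3, 3, 3, 3, 3.
Sum = 3 + 3 + 3 + 3 + 3 + 3 + 3 = 21.

21


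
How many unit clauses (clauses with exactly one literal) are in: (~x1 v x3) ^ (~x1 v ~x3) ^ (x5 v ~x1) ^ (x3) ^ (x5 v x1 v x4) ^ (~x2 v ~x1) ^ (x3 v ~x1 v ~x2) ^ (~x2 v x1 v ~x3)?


A unit clause contains exactly one literal.
Unit clauses found: (x3).
Count = 1.

1


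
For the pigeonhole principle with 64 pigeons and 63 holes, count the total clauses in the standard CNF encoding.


The PHP encoding has two parts:
1) At-least-one-hole clauses: 64 (one per pigeon, each with 63 literals).
2) At-most-one-pigeon-per-hole clauses: 63 holes * C(64,2) = 63 * 2016 = 127008.
Total clauses = 64 + 127008 = 127072.

127072


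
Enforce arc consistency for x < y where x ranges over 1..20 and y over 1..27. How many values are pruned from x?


For the constraint x < y, x needs a supporting value in y's domain.
x can be at most 26 (one less than y's maximum).
Valid x values from domain: 20 out of 20.
Pruned = 20 - 20 = 0.

0


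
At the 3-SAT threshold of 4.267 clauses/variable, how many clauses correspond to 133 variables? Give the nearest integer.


The 3-SAT phase transition occurs at approximately 4.267 clauses per variable.
m = 4.267 * 133 = 567.511.
Rounded to nearest integer: 568.

568


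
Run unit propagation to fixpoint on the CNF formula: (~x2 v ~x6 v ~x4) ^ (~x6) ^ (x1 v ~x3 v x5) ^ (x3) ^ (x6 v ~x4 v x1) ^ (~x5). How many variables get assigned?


Unit propagation repeatedly assigns the literal in any unit clause, then simplifies.
Assignments in order: x6 = F, x3 = T, x5 = F, x1 = T.
No further unit clauses remain.
Total variables assigned = 4.

4


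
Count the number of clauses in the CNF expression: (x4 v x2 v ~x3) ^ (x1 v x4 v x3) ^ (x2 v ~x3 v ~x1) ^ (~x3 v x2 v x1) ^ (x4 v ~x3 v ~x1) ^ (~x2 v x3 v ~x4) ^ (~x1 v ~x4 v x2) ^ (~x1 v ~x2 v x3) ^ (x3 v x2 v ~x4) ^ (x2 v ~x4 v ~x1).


Each group enclosed in parentheses joined by ^ is one clause.
Counting the conjuncts: 10 clauses.

10


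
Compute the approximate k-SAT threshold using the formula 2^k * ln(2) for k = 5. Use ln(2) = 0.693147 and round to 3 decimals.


Using the asymptotic formula: threshold ~ 2^k * ln(2).
2^5 = 32.
32 * 0.693147 = 22.181.

22.181


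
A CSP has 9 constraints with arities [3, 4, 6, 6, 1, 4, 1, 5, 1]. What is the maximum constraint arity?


The arities are: 3, 4, 6, 6, 1, 4, 1, 5, 1.
Scan for the maximum value.
Maximum arity = 6.

6


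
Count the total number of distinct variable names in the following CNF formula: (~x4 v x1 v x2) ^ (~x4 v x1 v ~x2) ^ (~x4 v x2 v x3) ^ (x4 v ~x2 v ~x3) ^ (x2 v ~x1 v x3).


Identify each distinct variable in the formula.
Variables found: x1, x2, x3, x4.
Total distinct variables = 4.

4


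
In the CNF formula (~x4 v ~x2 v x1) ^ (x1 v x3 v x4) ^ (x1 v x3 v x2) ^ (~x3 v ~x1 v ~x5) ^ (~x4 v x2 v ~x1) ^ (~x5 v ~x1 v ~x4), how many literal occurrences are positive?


Scan each clause for unnegated literals.
Clause 1: 1 positive; Clause 2: 3 positive; Clause 3: 3 positive; Clause 4: 0 positive; Clause 5: 1 positive; Clause 6: 0 positive.
Total positive literal occurrences = 8.

8


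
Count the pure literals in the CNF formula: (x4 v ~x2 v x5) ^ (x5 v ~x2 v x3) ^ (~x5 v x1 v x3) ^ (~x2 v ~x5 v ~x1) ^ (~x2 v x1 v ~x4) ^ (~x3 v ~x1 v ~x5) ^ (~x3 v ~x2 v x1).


A pure literal appears in only one polarity across all clauses.
Pure literals: x2 (negative only).
Count = 1.

1


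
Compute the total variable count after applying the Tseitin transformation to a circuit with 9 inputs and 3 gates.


The Tseitin transformation introduces one auxiliary variable per gate.
Total variables = inputs + gates = 9 + 3 = 12.

12


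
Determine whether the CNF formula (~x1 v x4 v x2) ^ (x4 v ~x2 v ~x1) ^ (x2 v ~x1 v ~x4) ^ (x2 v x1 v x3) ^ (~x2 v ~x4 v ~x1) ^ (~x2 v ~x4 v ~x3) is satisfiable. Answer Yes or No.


Check all 16 possible truth assignments.
Number of satisfying assignments found: 5.
The formula is satisfiable.

Yes


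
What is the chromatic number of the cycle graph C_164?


A cycle on an even number of vertices is bipartite: alternate two colors around the cycle.
Since 164 is even, two colors suffice, and at least two are needed because the graph has edges.
Chromatic number = 2.

2


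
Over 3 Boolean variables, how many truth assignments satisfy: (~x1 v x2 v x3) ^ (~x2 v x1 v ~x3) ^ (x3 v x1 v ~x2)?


Enumerate all 8 truth assignments over 3 variables.
Test each against every clause.
Satisfying assignments found: 5.

5


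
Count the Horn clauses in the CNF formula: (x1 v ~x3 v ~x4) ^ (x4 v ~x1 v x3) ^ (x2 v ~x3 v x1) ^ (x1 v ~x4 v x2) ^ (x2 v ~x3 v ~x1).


A Horn clause has at most one positive literal.
Clause 1: 1 positive lit(s) -> Horn
Clause 2: 2 positive lit(s) -> not Horn
Clause 3: 2 positive lit(s) -> not Horn
Clause 4: 2 positive lit(s) -> not Horn
Clause 5: 1 positive lit(s) -> Horn
Total Horn clauses = 2.

2


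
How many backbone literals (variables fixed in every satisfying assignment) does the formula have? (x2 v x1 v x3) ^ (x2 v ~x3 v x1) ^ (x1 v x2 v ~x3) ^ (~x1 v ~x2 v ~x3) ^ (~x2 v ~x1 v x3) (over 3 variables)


Find all satisfying assignments: 4 model(s).
Check which variables have the same value in every model.
No variable is fixed across all models.
Backbone size = 0.

0


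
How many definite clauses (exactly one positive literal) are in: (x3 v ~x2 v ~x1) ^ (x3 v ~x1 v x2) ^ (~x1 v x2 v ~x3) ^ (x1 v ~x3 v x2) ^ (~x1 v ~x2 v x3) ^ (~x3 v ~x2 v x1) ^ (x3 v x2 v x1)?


A definite clause has exactly one positive literal.
Clause 1: 1 positive -> definite
Clause 2: 2 positive -> not definite
Clause 3: 1 positive -> definite
Clause 4: 2 positive -> not definite
Clause 5: 1 positive -> definite
Clause 6: 1 positive -> definite
Clause 7: 3 positive -> not definite
Definite clause count = 4.

4


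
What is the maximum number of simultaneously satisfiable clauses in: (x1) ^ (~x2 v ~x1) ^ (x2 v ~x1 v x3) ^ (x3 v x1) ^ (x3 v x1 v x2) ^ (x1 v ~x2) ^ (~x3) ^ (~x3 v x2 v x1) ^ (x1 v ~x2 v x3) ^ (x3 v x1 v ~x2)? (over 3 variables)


Enumerate all 8 truth assignments.
For each, count how many of the 10 clauses are satisfied.
The formula is not fully satisfiable, so the maximum is below 10.
Maximum simultaneously satisfiable clauses = 9.

9


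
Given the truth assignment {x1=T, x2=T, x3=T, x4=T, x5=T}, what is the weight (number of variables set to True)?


The weight is the number of variables assigned True.
True variables: x1, x2, x3, x4, x5.
Weight = 5.

5


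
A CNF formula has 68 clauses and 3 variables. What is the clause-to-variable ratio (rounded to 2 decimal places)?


Clause-to-variable ratio = clauses / variables.
68 / 3 = 22.67.

22.67


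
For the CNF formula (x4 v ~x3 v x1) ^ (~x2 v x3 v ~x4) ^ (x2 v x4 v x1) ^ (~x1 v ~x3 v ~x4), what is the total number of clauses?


Each group enclosed in parentheses joined by ^ is one clause.
Counting the conjuncts: 4 clauses.

4


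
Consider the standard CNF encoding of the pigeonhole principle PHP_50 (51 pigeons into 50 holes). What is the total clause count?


The PHP encoding has two parts:
1) At-least-one-hole clauses: 51 (one per pigeon, each with 50 literals).
2) At-most-one-pigeon-per-hole clauses: 50 holes * C(51,2) = 50 * 1275 = 63750.
Total clauses = 51 + 63750 = 63801.

63801


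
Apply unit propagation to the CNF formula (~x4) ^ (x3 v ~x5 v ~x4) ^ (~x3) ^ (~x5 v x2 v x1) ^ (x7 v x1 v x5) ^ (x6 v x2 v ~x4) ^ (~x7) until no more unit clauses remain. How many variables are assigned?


Unit propagation repeatedly assigns the literal in any unit clause, then simplifies.
Assignments in order: x4 = F, x3 = F, x7 = F.
No further unit clauses remain.
Total variables assigned = 3.

3


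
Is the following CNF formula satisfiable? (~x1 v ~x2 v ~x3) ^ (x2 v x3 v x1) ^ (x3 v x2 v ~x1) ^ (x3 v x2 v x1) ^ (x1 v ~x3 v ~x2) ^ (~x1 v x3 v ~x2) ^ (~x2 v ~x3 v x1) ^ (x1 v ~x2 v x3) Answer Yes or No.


Check all 8 possible truth assignments.
Number of satisfying assignments found: 2.
The formula is satisfiable.

Yes


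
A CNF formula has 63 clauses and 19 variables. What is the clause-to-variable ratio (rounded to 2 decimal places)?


Clause-to-variable ratio = clauses / variables.
63 / 19 = 3.32.

3.32


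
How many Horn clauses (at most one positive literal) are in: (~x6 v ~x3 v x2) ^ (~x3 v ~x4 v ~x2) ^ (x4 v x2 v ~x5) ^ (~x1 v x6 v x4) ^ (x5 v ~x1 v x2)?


A Horn clause has at most one positive literal.
Clause 1: 1 positive lit(s) -> Horn
Clause 2: 0 positive lit(s) -> Horn
Clause 3: 2 positive lit(s) -> not Horn
Clause 4: 2 positive lit(s) -> not Horn
Clause 5: 2 positive lit(s) -> not Horn
Total Horn clauses = 2.

2


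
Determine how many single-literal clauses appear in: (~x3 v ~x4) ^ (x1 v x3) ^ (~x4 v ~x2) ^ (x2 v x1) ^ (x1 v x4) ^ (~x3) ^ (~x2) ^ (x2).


A unit clause contains exactly one literal.
Unit clauses found: (~x3), (~x2), (x2).
Count = 3.

3


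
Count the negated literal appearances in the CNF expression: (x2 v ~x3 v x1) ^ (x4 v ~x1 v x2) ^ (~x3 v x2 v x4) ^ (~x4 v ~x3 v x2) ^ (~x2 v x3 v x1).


Scan each clause for negated literals.
Clause 1: 1 negative; Clause 2: 1 negative; Clause 3: 1 negative; Clause 4: 2 negative; Clause 5: 1 negative.
Total negative literal occurrences = 6.

6


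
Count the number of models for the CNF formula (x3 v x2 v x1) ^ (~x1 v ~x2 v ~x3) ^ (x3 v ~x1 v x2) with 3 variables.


Enumerate all 8 truth assignments over 3 variables.
Test each against every clause.
Satisfying assignments found: 5.

5


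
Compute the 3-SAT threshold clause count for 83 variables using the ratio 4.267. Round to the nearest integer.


The 3-SAT phase transition occurs at approximately 4.267 clauses per variable.
m = 4.267 * 83 = 354.161.
Rounded to nearest integer: 354.

354


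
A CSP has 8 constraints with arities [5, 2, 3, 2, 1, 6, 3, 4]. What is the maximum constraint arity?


The arities are: 5, 2, 3, 2, 1, 6, 3, 4.
Scan for the maximum value.
Maximum arity = 6.

6


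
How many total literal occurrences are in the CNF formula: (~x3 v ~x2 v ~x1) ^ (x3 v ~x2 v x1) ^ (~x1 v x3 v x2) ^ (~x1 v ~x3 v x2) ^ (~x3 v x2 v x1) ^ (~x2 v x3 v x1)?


Clause lengths: 3, 3, 3, 3, 3, 3.
Sum = 3 + 3 + 3 + 3 + 3 + 3 = 18.

18


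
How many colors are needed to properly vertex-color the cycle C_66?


A cycle on an even number of vertices is bipartite: alternate two colors around the cycle.
Since 66 is even, two colors suffice, and at least two are needed because the graph has edges.
Chromatic number = 2.

2


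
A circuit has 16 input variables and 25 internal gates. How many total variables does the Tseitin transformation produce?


The Tseitin transformation introduces one auxiliary variable per gate.
Total variables = inputs + gates = 16 + 25 = 41.

41


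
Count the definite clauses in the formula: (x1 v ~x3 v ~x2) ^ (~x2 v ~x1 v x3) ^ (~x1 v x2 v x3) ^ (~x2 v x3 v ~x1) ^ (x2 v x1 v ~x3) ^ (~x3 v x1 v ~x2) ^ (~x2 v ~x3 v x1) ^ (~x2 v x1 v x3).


A definite clause has exactly one positive literal.
Clause 1: 1 positive -> definite
Clause 2: 1 positive -> definite
Clause 3: 2 positive -> not definite
Clause 4: 1 positive -> definite
Clause 5: 2 positive -> not definite
Clause 6: 1 positive -> definite
Clause 7: 1 positive -> definite
Clause 8: 2 positive -> not definite
Definite clause count = 5.

5


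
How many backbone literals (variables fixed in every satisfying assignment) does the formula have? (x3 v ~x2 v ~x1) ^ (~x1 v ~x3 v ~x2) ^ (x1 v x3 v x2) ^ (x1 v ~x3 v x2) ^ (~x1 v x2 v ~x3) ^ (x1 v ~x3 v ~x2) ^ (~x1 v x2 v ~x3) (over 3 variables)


Find all satisfying assignments: 2 model(s).
Check which variables have the same value in every model.
Fixed variables: x3=F.
Backbone size = 1.

1


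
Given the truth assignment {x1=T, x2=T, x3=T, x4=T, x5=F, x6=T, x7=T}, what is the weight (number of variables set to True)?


The weight is the number of variables assigned True.
True variables: x1, x2, x3, x4, x6, x7.
Weight = 6.

6


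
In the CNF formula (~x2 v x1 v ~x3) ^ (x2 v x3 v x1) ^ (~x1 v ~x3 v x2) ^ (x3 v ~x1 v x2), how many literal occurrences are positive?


Scan each clause for unnegated literals.
Clause 1: 1 positive; Clause 2: 3 positive; Clause 3: 1 positive; Clause 4: 2 positive.
Total positive literal occurrences = 7.

7


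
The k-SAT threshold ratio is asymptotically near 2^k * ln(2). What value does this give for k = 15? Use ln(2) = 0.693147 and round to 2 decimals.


Using the asymptotic formula: threshold ~ 2^k * ln(2).
2^15 = 32768.
32768 * 0.693147 = 22713.04.

22713.04


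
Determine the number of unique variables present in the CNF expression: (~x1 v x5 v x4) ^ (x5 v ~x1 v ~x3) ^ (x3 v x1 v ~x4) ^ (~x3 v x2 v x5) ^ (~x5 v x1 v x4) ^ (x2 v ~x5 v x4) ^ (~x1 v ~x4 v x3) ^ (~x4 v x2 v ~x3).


Identify each distinct variable in the formula.
Variables found: x1, x2, x3, x4, x5.
Total distinct variables = 5.

5


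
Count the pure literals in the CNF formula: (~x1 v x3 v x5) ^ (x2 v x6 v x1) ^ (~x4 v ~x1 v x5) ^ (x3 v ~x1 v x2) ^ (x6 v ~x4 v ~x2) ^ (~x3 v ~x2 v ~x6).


A pure literal appears in only one polarity across all clauses.
Pure literals: x4 (negative only), x5 (positive only).
Count = 2.

2


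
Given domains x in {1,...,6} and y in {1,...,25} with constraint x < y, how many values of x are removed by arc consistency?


For the constraint x < y, x needs a supporting value in y's domain.
x can be at most 24 (one less than y's maximum).
Valid x values from domain: 6 out of 6.
Pruned = 6 - 6 = 0.

0


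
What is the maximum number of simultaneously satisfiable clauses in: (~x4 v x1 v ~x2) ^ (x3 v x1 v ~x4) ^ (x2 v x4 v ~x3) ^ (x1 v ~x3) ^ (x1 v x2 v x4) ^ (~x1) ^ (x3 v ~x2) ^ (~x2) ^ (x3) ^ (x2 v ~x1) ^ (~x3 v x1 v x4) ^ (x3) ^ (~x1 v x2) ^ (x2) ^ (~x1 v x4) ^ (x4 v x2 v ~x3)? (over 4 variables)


Enumerate all 16 truth assignments.
For each, count how many of the 16 clauses are satisfied.
The formula is not fully satisfiable, so the maximum is below 16.
Maximum simultaneously satisfiable clauses = 14.

14


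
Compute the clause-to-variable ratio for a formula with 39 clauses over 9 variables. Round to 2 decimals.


Clause-to-variable ratio = clauses / variables.
39 / 9 = 4.33.

4.33


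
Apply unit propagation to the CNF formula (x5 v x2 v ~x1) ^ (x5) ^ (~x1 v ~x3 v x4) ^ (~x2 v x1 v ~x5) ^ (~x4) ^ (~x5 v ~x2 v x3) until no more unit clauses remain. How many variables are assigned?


Unit propagation repeatedly assigns the literal in any unit clause, then simplifies.
Assignments in order: x5 = T, x4 = F.
No further unit clauses remain.
Total variables assigned = 2.

2


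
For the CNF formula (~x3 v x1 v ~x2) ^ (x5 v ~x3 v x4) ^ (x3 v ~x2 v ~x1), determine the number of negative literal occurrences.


Scan each clause for negated literals.
Clause 1: 2 negative; Clause 2: 1 negative; Clause 3: 2 negative.
Total negative literal occurrences = 5.

5


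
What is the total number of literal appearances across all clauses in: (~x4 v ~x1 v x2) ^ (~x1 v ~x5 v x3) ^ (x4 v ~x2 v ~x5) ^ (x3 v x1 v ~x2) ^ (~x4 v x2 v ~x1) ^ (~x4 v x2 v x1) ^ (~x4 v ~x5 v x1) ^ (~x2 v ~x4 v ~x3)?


Clause lengths: 3, 3, 3, 3, 3, 3, 3, 3.
Sum = 3 + 3 + 3 + 3 + 3 + 3 + 3 + 3 = 24.

24


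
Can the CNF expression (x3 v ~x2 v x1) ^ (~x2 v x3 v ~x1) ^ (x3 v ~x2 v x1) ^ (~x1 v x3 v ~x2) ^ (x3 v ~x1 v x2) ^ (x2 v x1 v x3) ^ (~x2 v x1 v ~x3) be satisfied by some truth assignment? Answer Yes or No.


Check all 8 possible truth assignments.
Number of satisfying assignments found: 3.
The formula is satisfiable.

Yes


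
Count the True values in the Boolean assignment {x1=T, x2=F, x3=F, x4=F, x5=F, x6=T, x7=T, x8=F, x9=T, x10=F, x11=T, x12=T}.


The weight is the number of variables assigned True.
True variables: x1, x6, x7, x9, x11, x12.
Weight = 6.

6


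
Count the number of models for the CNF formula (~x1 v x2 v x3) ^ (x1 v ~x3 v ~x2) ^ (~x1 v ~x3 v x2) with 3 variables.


Enumerate all 8 truth assignments over 3 variables.
Test each against every clause.
Satisfying assignments found: 5.

5


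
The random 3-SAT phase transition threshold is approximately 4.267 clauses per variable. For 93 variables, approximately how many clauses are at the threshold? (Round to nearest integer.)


The 3-SAT phase transition occurs at approximately 4.267 clauses per variable.
m = 4.267 * 93 = 396.831.
Rounded to nearest integer: 397.

397


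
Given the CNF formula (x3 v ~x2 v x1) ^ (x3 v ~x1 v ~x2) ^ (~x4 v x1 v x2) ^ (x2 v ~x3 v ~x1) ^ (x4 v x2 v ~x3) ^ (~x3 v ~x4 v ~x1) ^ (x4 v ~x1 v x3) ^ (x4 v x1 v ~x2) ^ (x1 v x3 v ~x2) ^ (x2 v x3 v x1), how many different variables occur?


Identify each distinct variable in the formula.
Variables found: x1, x2, x3, x4.
Total distinct variables = 4.

4


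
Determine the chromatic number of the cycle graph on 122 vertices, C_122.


A cycle on an even number of vertices is bipartite: alternate two colors around the cycle.
Since 122 is even, two colors suffice, and at least two are needed because the graph has edges.
Chromatic number = 2.

2


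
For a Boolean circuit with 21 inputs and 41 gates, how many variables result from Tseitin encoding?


The Tseitin transformation introduces one auxiliary variable per gate.
Total variables = inputs + gates = 21 + 41 = 62.

62


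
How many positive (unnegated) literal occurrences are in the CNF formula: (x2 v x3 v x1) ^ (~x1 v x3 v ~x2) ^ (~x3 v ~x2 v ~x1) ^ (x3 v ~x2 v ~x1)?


Scan each clause for unnegated literals.
Clause 1: 3 positive; Clause 2: 1 positive; Clause 3: 0 positive; Clause 4: 1 positive.
Total positive literal occurrences = 5.

5


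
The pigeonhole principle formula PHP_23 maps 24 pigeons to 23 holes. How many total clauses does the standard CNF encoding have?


The PHP encoding has two parts:
1) At-least-one-hole clauses: 24 (one per pigeon, each with 23 literals).
2) At-most-one-pigeon-per-hole clauses: 23 holes * C(24,2) = 23 * 276 = 6348.
Total clauses = 24 + 6348 = 6372.

6372


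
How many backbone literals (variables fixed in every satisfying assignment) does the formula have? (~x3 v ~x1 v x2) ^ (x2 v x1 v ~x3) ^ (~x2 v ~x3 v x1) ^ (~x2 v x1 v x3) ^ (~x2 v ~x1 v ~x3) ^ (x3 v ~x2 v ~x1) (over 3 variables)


Find all satisfying assignments: 2 model(s).
Check which variables have the same value in every model.
Fixed variables: x2=F, x3=F.
Backbone size = 2.

2


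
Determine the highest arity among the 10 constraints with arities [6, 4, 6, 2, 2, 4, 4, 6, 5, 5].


The arities are: 6, 4, 6, 2, 2, 4, 4, 6, 5, 5.
Scan for the maximum value.
Maximum arity = 6.

6


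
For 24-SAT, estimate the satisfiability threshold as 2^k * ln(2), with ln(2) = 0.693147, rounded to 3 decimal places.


Using the asymptotic formula: threshold ~ 2^k * ln(2).
2^24 = 16777216.
16777216 * 0.693147 = 11629076.939.

11629076.939


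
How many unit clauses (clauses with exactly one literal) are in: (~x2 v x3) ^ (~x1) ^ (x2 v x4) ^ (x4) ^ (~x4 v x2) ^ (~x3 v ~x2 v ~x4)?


A unit clause contains exactly one literal.
Unit clauses found: (~x1), (x4).
Count = 2.

2


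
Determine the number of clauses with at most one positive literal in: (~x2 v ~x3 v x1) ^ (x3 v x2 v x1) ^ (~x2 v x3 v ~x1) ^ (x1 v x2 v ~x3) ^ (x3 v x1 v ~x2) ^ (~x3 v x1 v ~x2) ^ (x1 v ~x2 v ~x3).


A Horn clause has at most one positive literal.
Clause 1: 1 positive lit(s) -> Horn
Clause 2: 3 positive lit(s) -> not Horn
Clause 3: 1 positive lit(s) -> Horn
Clause 4: 2 positive lit(s) -> not Horn
Clause 5: 2 positive lit(s) -> not Horn
Clause 6: 1 positive lit(s) -> Horn
Clause 7: 1 positive lit(s) -> Horn
Total Horn clauses = 4.

4


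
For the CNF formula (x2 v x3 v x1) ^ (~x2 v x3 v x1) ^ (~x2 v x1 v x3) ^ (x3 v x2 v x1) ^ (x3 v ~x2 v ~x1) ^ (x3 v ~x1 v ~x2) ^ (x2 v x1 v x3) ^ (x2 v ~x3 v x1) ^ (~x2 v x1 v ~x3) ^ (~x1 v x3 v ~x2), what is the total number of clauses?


Each group enclosed in parentheses joined by ^ is one clause.
Counting the conjuncts: 10 clauses.

10


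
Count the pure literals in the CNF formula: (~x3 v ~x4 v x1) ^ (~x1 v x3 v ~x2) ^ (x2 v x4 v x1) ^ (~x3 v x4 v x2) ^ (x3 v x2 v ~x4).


A pure literal appears in only one polarity across all clauses.
No pure literals found.
Count = 0.

0


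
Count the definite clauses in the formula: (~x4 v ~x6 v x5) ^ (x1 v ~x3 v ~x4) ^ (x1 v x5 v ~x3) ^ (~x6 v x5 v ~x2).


A definite clause has exactly one positive literal.
Clause 1: 1 positive -> definite
Clause 2: 1 positive -> definite
Clause 3: 2 positive -> not definite
Clause 4: 1 positive -> definite
Definite clause count = 3.

3


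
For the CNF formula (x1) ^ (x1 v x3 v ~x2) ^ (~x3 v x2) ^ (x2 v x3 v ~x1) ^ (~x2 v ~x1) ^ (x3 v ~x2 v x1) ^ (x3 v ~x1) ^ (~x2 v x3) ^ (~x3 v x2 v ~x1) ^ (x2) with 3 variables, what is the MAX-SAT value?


Enumerate all 8 truth assignments.
For each, count how many of the 10 clauses are satisfied.
The formula is not fully satisfiable, so the maximum is below 10.
Maximum simultaneously satisfiable clauses = 9.

9


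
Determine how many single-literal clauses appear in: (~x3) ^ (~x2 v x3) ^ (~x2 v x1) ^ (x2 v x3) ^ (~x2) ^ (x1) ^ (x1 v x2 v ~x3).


A unit clause contains exactly one literal.
Unit clauses found: (~x3), (~x2), (x1).
Count = 3.

3


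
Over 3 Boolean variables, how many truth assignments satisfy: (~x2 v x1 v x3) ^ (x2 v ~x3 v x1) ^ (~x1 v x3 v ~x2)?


Enumerate all 8 truth assignments over 3 variables.
Test each against every clause.
Satisfying assignments found: 5.

5


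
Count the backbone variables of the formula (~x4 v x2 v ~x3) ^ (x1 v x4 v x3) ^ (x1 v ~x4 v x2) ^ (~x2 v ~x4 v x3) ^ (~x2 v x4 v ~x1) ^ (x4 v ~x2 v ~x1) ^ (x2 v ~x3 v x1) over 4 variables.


Find all satisfying assignments: 6 model(s).
Check which variables have the same value in every model.
No variable is fixed across all models.
Backbone size = 0.

0


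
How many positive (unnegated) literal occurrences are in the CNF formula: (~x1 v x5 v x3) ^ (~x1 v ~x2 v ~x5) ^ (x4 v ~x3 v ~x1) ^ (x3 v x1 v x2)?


Scan each clause for unnegated literals.
Clause 1: 2 positive; Clause 2: 0 positive; Clause 3: 1 positive; Clause 4: 3 positive.
Total positive literal occurrences = 6.

6


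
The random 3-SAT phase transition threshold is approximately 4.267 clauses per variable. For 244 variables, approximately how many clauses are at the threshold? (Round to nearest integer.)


The 3-SAT phase transition occurs at approximately 4.267 clauses per variable.
m = 4.267 * 244 = 1041.148.
Rounded to nearest integer: 1041.

1041


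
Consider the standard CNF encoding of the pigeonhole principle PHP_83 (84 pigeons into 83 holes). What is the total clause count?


The PHP encoding has two parts:
1) At-least-one-hole clauses: 84 (one per pigeon, each with 83 literals).
2) At-most-one-pigeon-per-hole clauses: 83 holes * C(84,2) = 83 * 3486 = 289338.
Total clauses = 84 + 289338 = 289422.

289422


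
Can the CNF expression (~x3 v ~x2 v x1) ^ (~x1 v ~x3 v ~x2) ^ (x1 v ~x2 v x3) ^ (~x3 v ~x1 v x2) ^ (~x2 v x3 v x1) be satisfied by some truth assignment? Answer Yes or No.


Check all 8 possible truth assignments.
Number of satisfying assignments found: 4.
The formula is satisfiable.

Yes


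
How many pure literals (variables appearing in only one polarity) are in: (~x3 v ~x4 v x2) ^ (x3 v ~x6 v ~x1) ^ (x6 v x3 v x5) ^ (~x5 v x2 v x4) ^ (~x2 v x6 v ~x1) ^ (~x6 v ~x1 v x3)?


A pure literal appears in only one polarity across all clauses.
Pure literals: x1 (negative only).
Count = 1.

1


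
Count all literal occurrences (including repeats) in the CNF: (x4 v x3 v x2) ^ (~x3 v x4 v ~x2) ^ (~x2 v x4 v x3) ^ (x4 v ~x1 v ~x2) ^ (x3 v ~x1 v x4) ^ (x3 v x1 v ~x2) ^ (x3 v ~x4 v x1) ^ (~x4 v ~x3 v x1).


Clause lengths: 3, 3, 3, 3, 3, 3, 3, 3.
Sum = 3 + 3 + 3 + 3 + 3 + 3 + 3 + 3 = 24.

24


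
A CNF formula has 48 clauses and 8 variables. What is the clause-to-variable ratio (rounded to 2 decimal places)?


Clause-to-variable ratio = clauses / variables.
48 / 8 = 6.0.

6.0


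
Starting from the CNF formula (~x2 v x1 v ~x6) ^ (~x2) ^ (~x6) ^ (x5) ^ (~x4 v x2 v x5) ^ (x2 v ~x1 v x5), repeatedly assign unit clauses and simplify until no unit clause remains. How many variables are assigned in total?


Unit propagation repeatedly assigns the literal in any unit clause, then simplifies.
Assignments in order: x2 = F, x6 = F, x5 = T.
No further unit clauses remain.
Total variables assigned = 3.

3


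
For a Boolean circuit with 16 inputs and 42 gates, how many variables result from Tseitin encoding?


The Tseitin transformation introduces one auxiliary variable per gate.
Total variables = inputs + gates = 16 + 42 = 58.

58


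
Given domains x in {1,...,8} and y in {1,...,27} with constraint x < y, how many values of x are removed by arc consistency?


For the constraint x < y, x needs a supporting value in y's domain.
x can be at most 26 (one less than y's maximum).
Valid x values from domain: 8 out of 8.
Pruned = 8 - 8 = 0.

0


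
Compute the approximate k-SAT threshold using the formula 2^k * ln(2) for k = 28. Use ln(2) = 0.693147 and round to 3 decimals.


Using the asymptotic formula: threshold ~ 2^k * ln(2).
2^28 = 268435456.
268435456 * 0.693147 = 186065231.02.

186065231.02


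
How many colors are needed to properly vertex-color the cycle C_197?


An odd cycle cannot be 2-colored: alternating two colors around the cycle returns to the start with a conflict.
Since 197 is odd, three colors are required (and three suffice).
Chromatic number = 3.

3


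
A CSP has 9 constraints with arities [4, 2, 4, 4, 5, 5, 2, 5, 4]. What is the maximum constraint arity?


The arities are: 4, 2, 4, 4, 5, 5, 2, 5, 4.
Scan for the maximum value.
Maximum arity = 5.

5


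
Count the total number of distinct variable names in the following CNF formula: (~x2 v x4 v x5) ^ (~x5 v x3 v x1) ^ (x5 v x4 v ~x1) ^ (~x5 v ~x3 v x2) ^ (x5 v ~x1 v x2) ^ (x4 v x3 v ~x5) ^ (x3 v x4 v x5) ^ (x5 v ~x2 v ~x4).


Identify each distinct variable in the formula.
Variables found: x1, x2, x3, x4, x5.
Total distinct variables = 5.

5


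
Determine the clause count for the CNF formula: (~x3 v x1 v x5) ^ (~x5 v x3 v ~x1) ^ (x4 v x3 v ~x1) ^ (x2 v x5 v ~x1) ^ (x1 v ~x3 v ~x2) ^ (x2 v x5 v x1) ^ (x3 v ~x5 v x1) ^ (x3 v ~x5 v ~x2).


Each group enclosed in parentheses joined by ^ is one clause.
Counting the conjuncts: 8 clauses.

8


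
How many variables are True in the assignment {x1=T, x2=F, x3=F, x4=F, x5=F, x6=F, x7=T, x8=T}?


The weight is the number of variables assigned True.
True variables: x1, x7, x8.
Weight = 3.

3


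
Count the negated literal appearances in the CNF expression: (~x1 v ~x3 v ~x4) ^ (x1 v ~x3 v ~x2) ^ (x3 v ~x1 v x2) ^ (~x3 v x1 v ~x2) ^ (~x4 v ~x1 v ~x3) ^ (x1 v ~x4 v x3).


Scan each clause for negated literals.
Clause 1: 3 negative; Clause 2: 2 negative; Clause 3: 1 negative; Clause 4: 2 negative; Clause 5: 3 negative; Clause 6: 1 negative.
Total negative literal occurrences = 12.

12


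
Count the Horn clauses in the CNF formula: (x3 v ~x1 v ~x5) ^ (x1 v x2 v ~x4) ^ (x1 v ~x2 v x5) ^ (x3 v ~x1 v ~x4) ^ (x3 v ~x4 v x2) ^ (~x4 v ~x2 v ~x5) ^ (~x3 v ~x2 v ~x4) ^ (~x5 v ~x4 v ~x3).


A Horn clause has at most one positive literal.
Clause 1: 1 positive lit(s) -> Horn
Clause 2: 2 positive lit(s) -> not Horn
Clause 3: 2 positive lit(s) -> not Horn
Clause 4: 1 positive lit(s) -> Horn
Clause 5: 2 positive lit(s) -> not Horn
Clause 6: 0 positive lit(s) -> Horn
Clause 7: 0 positive lit(s) -> Horn
Clause 8: 0 positive lit(s) -> Horn
Total Horn clauses = 5.

5


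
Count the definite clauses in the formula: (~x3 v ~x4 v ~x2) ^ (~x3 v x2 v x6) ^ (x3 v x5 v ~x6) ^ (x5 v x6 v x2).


A definite clause has exactly one positive literal.
Clause 1: 0 positive -> not definite
Clause 2: 2 positive -> not definite
Clause 3: 2 positive -> not definite
Clause 4: 3 positive -> not definite
Definite clause count = 0.

0


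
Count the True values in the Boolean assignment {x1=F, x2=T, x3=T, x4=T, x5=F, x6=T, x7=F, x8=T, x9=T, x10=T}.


The weight is the number of variables assigned True.
True variables: x2, x3, x4, x6, x8, x9, x10.
Weight = 7.

7


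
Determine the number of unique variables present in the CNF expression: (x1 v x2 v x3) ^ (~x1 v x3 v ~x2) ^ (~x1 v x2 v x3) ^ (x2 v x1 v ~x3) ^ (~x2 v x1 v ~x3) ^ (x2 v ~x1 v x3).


Identify each distinct variable in the formula.
Variables found: x1, x2, x3.
Total distinct variables = 3.

3


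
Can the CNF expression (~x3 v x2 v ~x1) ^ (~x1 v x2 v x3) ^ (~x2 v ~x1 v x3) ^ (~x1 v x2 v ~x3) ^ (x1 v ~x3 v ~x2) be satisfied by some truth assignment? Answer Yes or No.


Check all 8 possible truth assignments.
Number of satisfying assignments found: 4.
The formula is satisfiable.

Yes


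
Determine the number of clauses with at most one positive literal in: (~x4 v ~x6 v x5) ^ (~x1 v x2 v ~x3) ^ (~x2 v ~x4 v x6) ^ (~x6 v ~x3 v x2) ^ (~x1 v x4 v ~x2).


A Horn clause has at most one positive literal.
Clause 1: 1 positive lit(s) -> Horn
Clause 2: 1 positive lit(s) -> Horn
Clause 3: 1 positive lit(s) -> Horn
Clause 4: 1 positive lit(s) -> Horn
Clause 5: 1 positive lit(s) -> Horn
Total Horn clauses = 5.

5
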